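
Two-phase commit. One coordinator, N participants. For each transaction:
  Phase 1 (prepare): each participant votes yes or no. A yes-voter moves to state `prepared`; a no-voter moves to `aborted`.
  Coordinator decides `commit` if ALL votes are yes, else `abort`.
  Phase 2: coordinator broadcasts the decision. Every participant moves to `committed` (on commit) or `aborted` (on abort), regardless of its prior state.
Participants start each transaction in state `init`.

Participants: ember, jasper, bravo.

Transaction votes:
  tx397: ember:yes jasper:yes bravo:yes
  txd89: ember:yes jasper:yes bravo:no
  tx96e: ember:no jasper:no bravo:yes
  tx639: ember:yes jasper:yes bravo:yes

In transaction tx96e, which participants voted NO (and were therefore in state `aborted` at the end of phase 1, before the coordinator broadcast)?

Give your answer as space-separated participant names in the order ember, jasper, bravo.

Answer: ember jasper

Derivation:
Txn tx96e phase 1: ember no -> aborted; jasper no -> aborted; bravo yes -> prepared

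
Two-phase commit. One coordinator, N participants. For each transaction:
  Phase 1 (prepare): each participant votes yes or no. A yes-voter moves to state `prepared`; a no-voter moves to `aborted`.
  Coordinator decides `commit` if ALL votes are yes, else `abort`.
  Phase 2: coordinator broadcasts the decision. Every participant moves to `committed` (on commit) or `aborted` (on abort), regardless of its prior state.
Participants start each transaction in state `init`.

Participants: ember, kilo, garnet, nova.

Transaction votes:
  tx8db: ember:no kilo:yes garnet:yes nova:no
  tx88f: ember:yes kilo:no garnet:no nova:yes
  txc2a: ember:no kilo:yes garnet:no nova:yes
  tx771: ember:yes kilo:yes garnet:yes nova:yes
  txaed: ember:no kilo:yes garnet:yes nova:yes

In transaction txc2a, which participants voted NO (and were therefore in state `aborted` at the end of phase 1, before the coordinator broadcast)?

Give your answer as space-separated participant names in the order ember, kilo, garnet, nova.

Txn txc2a phase 1: ember no -> aborted; kilo yes -> prepared; garnet no -> aborted; nova yes -> prepared

Answer: ember garnet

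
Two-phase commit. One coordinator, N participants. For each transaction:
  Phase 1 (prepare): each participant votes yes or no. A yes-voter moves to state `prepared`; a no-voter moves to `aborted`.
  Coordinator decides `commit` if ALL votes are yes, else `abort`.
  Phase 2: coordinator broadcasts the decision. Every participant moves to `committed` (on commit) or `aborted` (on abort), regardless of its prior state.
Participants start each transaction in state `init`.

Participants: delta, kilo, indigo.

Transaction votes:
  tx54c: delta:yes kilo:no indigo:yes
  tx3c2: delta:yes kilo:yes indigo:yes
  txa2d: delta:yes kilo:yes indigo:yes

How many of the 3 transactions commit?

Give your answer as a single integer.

Answer: 2

Derivation:
tx54c: no from kilo -> abort (commits=0)
tx3c2: all yes -> commit (commits=1)
txa2d: all yes -> commit (commits=2)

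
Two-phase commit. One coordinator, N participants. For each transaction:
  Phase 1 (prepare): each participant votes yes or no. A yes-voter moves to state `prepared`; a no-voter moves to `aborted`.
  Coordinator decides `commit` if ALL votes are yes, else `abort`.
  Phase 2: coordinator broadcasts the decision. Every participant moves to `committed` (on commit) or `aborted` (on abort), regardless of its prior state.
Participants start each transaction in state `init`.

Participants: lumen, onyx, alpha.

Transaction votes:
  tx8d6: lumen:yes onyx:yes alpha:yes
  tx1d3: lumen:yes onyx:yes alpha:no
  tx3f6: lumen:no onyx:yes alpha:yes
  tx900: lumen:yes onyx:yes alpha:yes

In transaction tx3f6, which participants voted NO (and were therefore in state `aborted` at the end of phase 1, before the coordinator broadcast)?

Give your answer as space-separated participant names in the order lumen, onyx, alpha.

Answer: lumen

Derivation:
Txn tx3f6 phase 1: lumen no -> aborted; onyx yes -> prepared; alpha yes -> prepared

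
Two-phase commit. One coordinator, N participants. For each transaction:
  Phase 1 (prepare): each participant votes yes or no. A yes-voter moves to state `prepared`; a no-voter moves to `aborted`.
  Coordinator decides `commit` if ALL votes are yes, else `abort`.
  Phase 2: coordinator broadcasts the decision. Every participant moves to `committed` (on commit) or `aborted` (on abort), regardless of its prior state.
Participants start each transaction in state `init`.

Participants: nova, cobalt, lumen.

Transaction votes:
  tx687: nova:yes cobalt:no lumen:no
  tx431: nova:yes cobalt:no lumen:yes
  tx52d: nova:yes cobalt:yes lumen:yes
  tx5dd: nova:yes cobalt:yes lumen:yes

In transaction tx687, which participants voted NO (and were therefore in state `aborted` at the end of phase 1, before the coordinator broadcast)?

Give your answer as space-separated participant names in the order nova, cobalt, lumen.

Txn tx687 phase 1: nova yes -> prepared; cobalt no -> aborted; lumen no -> aborted

Answer: cobalt lumen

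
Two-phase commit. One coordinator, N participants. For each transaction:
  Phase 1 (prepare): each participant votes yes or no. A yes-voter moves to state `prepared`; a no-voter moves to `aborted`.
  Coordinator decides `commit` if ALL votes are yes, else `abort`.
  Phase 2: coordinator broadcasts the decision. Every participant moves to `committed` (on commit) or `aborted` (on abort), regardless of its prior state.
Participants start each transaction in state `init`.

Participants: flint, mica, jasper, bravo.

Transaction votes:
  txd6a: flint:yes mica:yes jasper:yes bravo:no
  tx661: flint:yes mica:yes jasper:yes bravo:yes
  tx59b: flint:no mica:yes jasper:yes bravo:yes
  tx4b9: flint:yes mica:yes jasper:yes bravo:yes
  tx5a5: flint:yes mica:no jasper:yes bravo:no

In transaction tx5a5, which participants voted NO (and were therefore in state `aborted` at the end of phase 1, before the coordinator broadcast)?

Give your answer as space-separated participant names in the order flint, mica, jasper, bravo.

Txn tx5a5 phase 1: flint yes -> prepared; mica no -> aborted; jasper yes -> prepared; bravo no -> aborted

Answer: mica bravo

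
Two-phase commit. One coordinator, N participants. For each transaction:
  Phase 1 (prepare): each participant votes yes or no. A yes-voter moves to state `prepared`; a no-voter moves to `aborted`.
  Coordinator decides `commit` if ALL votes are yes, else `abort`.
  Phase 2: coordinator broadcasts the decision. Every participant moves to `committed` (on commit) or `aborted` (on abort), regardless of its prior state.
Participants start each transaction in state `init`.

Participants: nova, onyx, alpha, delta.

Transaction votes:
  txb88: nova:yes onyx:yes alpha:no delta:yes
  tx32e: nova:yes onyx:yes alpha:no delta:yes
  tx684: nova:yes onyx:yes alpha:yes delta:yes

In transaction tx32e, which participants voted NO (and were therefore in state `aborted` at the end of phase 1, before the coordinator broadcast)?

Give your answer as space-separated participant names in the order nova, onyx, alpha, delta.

Txn tx32e phase 1: nova yes -> prepared; onyx yes -> prepared; alpha no -> aborted; delta yes -> prepared

Answer: alpha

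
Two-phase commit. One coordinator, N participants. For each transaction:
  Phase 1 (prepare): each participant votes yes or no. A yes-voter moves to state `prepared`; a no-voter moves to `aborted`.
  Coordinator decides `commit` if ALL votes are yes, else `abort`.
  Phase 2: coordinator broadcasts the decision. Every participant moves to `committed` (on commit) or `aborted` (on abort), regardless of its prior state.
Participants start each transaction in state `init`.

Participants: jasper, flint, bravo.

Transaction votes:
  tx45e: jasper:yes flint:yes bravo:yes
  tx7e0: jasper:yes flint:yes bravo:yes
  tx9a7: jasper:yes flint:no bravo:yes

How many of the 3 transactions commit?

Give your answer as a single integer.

tx45e: all yes -> commit (commits=1)
tx7e0: all yes -> commit (commits=2)
tx9a7: no from flint -> abort (commits=2)

Answer: 2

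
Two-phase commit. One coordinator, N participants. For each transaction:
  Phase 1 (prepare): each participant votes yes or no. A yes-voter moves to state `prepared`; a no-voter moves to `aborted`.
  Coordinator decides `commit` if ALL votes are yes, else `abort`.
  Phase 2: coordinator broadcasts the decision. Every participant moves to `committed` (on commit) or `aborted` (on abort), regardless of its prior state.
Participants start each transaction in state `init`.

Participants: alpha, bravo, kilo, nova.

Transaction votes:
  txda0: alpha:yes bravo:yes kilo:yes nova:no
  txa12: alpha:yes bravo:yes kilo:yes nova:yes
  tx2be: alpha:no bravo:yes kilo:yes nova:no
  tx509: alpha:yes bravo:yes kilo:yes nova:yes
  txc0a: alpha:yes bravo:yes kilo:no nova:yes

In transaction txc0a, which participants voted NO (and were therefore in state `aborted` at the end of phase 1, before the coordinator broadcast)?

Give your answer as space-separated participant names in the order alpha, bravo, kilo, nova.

Txn txc0a phase 1: alpha yes -> prepared; bravo yes -> prepared; kilo no -> aborted; nova yes -> prepared

Answer: kilo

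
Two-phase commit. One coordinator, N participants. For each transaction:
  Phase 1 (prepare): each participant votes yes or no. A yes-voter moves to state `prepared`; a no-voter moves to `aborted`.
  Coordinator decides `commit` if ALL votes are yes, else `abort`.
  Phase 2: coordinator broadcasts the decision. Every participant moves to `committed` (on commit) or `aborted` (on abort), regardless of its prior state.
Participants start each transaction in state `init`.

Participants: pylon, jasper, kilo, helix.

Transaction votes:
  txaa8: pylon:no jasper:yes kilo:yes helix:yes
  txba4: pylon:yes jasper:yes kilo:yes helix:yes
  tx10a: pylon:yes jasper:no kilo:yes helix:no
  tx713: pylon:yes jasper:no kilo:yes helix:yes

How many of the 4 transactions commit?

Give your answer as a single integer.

txaa8: no from pylon -> abort (commits=0)
txba4: all yes -> commit (commits=1)
tx10a: no from jasper, helix -> abort (commits=1)
tx713: no from jasper -> abort (commits=1)

Answer: 1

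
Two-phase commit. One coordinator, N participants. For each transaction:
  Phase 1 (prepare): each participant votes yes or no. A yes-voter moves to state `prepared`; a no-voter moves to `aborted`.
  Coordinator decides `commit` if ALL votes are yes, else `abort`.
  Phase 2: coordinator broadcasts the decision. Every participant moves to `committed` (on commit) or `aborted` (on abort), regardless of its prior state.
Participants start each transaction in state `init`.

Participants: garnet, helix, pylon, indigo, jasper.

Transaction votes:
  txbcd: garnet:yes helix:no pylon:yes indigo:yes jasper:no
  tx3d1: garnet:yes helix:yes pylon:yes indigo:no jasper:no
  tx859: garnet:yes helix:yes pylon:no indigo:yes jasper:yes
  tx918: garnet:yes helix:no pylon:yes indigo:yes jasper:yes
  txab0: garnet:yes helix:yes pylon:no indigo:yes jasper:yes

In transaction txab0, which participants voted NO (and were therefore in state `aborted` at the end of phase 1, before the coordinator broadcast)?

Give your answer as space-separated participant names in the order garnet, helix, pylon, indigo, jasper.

Txn txab0 phase 1: garnet yes -> prepared; helix yes -> prepared; pylon no -> aborted; indigo yes -> prepared; jasper yes -> prepared

Answer: pylon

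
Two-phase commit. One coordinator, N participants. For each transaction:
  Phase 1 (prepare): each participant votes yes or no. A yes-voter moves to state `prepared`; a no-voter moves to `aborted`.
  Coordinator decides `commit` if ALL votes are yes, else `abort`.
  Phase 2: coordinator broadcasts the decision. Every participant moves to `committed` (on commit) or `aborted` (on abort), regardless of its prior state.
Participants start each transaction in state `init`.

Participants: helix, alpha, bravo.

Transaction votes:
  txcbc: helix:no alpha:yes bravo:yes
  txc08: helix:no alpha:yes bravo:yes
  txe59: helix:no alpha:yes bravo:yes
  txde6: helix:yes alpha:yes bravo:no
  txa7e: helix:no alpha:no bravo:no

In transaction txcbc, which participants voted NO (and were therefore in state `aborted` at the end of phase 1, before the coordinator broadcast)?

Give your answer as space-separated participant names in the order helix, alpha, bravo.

Txn txcbc phase 1: helix no -> aborted; alpha yes -> prepared; bravo yes -> prepared

Answer: helix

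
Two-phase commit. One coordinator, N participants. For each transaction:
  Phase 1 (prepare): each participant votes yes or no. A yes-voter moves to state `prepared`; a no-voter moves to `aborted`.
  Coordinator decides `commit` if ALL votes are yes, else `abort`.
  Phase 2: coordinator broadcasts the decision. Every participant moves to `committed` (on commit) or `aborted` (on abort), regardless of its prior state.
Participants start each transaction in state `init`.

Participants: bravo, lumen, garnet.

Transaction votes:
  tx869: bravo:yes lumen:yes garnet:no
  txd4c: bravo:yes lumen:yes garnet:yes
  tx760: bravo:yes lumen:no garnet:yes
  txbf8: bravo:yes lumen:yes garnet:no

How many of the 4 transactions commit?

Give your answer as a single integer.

tx869: no from garnet -> abort (commits=0)
txd4c: all yes -> commit (commits=1)
tx760: no from lumen -> abort (commits=1)
txbf8: no from garnet -> abort (commits=1)

Answer: 1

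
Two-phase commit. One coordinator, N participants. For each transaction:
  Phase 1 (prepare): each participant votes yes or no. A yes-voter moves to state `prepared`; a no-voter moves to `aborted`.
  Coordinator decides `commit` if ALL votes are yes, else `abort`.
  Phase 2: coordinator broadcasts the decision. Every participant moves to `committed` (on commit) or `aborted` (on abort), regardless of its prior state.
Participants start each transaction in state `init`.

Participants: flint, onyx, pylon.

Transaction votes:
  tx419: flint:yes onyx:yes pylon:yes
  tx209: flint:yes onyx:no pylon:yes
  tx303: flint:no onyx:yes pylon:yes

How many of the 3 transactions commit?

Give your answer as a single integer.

Answer: 1

Derivation:
tx419: all yes -> commit (commits=1)
tx209: no from onyx -> abort (commits=1)
tx303: no from flint -> abort (commits=1)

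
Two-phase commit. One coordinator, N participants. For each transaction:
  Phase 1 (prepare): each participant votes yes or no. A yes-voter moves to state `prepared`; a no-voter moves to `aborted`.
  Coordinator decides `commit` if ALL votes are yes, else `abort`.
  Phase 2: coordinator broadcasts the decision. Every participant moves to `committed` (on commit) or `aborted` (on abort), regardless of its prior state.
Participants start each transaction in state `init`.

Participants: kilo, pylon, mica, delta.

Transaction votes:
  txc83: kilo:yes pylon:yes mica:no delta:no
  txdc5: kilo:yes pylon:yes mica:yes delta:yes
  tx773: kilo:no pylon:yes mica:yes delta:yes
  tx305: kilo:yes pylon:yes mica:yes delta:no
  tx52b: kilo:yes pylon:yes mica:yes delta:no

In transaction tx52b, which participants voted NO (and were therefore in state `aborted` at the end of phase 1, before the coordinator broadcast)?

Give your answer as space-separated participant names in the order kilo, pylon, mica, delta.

Answer: delta

Derivation:
Txn tx52b phase 1: kilo yes -> prepared; pylon yes -> prepared; mica yes -> prepared; delta no -> aborted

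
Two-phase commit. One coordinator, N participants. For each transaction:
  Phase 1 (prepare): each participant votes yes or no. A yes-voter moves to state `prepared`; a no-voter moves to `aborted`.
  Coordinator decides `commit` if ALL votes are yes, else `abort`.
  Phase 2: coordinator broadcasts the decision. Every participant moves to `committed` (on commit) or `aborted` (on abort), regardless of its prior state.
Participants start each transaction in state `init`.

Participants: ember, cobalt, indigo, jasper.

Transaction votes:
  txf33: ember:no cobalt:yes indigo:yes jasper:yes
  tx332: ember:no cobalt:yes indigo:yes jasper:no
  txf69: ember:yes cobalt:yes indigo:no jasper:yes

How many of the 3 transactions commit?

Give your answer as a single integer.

Answer: 0

Derivation:
txf33: no from ember -> abort (commits=0)
tx332: no from ember, jasper -> abort (commits=0)
txf69: no from indigo -> abort (commits=0)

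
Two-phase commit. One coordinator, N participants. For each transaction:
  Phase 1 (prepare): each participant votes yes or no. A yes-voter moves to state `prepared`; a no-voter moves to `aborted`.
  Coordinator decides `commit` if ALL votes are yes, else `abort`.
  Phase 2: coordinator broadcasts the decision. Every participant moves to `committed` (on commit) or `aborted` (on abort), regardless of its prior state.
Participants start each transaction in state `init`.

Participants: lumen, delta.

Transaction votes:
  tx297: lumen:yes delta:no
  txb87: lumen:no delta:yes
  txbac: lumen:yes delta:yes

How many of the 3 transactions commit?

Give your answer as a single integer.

tx297: no from delta -> abort (commits=0)
txb87: no from lumen -> abort (commits=0)
txbac: all yes -> commit (commits=1)

Answer: 1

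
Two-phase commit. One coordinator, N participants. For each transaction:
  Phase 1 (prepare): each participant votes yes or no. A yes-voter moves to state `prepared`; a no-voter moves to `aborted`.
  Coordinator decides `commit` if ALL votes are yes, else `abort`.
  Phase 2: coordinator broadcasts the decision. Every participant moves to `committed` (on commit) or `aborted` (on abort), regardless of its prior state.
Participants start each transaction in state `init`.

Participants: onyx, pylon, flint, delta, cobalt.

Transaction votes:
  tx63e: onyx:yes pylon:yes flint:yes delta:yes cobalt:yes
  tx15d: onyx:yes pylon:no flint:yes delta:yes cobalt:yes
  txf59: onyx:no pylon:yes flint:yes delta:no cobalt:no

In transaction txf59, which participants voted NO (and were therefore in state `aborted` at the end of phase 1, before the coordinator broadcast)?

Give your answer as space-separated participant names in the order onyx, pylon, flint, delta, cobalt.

Answer: onyx delta cobalt

Derivation:
Txn txf59 phase 1: onyx no -> aborted; pylon yes -> prepared; flint yes -> prepared; delta no -> aborted; cobalt no -> aborted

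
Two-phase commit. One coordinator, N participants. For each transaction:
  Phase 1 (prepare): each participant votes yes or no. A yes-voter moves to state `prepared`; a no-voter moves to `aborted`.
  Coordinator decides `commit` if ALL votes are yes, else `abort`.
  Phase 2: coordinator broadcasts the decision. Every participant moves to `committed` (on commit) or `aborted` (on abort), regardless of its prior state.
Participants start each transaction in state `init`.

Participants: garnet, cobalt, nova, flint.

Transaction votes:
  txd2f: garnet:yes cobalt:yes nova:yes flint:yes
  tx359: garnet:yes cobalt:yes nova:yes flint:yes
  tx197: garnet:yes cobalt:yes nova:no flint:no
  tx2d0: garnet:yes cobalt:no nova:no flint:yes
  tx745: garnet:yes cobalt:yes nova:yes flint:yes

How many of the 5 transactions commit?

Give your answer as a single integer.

Answer: 3

Derivation:
txd2f: all yes -> commit (commits=1)
tx359: all yes -> commit (commits=2)
tx197: no from nova, flint -> abort (commits=2)
tx2d0: no from cobalt, nova -> abort (commits=2)
tx745: all yes -> commit (commits=3)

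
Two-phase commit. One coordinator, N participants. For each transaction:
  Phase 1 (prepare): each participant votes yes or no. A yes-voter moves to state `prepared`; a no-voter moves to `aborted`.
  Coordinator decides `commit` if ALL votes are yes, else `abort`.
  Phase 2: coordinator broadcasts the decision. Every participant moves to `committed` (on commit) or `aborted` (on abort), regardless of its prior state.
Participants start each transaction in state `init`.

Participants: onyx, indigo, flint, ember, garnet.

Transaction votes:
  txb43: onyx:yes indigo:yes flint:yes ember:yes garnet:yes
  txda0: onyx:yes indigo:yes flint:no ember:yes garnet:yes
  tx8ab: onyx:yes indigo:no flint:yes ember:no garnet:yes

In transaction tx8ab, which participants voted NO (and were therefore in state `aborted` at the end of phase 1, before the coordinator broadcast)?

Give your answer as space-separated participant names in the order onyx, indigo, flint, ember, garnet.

Answer: indigo ember

Derivation:
Txn tx8ab phase 1: onyx yes -> prepared; indigo no -> aborted; flint yes -> prepared; ember no -> aborted; garnet yes -> prepared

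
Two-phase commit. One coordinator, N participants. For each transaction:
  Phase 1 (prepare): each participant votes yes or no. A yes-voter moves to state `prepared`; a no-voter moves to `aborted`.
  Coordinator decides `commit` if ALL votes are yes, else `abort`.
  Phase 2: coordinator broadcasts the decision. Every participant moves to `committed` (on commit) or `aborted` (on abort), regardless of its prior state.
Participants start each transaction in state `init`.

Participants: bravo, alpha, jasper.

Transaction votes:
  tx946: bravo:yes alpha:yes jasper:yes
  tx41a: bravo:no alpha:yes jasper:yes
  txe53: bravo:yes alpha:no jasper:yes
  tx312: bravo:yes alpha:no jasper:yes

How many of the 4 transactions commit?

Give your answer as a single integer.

tx946: all yes -> commit (commits=1)
tx41a: no from bravo -> abort (commits=1)
txe53: no from alpha -> abort (commits=1)
tx312: no from alpha -> abort (commits=1)

Answer: 1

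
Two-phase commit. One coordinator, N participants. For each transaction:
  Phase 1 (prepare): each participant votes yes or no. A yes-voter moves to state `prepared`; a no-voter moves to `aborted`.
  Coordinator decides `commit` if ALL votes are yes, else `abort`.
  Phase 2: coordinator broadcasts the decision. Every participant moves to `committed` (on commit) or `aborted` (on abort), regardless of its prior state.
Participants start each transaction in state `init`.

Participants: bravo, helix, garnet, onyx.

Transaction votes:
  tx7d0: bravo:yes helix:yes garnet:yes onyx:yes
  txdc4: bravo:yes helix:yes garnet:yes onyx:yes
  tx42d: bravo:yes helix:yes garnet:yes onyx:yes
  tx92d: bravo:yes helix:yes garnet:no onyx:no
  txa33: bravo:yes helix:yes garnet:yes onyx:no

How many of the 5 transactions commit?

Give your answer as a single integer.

tx7d0: all yes -> commit (commits=1)
txdc4: all yes -> commit (commits=2)
tx42d: all yes -> commit (commits=3)
tx92d: no from garnet, onyx -> abort (commits=3)
txa33: no from onyx -> abort (commits=3)

Answer: 3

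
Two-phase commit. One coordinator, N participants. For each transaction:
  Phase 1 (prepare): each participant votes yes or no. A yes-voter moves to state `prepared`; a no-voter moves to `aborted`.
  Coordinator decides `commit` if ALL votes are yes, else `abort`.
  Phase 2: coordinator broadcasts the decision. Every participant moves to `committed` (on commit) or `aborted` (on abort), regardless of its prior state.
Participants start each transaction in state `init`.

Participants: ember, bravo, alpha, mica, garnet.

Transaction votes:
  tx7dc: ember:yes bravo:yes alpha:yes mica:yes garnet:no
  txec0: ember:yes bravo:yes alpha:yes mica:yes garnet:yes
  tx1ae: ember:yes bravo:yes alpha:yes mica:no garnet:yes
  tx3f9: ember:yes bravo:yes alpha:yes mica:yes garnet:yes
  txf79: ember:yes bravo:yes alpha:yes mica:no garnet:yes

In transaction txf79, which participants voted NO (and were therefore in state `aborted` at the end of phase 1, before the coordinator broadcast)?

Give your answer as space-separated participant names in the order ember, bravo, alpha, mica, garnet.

Answer: mica

Derivation:
Txn txf79 phase 1: ember yes -> prepared; bravo yes -> prepared; alpha yes -> prepared; mica no -> aborted; garnet yes -> prepared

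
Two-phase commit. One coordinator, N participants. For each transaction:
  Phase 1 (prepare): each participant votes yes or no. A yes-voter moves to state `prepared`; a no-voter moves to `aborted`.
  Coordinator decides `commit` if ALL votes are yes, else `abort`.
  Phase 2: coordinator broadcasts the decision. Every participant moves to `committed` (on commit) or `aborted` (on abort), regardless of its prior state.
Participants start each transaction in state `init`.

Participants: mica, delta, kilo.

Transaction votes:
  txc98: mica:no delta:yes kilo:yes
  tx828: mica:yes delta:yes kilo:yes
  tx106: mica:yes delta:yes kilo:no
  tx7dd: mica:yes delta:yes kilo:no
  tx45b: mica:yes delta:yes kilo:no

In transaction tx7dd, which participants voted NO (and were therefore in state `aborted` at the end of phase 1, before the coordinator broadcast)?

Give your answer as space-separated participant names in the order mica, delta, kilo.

Txn tx7dd phase 1: mica yes -> prepared; delta yes -> prepared; kilo no -> aborted

Answer: kilo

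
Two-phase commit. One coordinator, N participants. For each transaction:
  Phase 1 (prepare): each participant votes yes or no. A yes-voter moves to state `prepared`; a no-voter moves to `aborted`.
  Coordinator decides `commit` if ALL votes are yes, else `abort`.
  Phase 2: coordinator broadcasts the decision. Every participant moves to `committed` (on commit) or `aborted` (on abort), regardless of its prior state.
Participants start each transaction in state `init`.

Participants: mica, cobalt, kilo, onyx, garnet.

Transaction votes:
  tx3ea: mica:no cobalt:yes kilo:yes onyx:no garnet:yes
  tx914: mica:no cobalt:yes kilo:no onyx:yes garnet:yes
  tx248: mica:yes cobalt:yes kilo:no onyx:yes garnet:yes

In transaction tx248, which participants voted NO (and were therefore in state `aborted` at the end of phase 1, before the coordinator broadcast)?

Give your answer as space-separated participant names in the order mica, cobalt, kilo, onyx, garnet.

Txn tx248 phase 1: mica yes -> prepared; cobalt yes -> prepared; kilo no -> aborted; onyx yes -> prepared; garnet yes -> prepared

Answer: kilo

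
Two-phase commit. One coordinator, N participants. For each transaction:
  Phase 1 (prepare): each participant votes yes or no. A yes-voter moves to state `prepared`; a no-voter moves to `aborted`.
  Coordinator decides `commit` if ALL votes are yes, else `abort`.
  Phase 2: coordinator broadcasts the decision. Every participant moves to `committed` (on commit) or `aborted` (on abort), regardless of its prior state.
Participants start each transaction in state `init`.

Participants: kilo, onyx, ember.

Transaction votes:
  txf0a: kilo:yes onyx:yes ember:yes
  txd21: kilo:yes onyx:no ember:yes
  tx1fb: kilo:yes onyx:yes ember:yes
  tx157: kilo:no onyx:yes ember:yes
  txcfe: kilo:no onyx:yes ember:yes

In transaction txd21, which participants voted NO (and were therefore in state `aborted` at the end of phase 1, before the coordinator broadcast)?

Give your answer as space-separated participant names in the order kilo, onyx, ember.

Answer: onyx

Derivation:
Txn txd21 phase 1: kilo yes -> prepared; onyx no -> aborted; ember yes -> prepared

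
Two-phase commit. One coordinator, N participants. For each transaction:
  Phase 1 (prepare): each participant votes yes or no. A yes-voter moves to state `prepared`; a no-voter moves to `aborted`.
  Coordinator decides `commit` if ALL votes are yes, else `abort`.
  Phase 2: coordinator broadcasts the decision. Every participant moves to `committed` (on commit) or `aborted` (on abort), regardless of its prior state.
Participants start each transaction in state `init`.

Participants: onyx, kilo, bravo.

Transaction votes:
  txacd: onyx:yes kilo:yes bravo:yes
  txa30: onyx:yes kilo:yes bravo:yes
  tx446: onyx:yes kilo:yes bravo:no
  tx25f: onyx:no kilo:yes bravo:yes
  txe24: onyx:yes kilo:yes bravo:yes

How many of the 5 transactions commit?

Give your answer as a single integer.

Answer: 3

Derivation:
txacd: all yes -> commit (commits=1)
txa30: all yes -> commit (commits=2)
tx446: no from bravo -> abort (commits=2)
tx25f: no from onyx -> abort (commits=2)
txe24: all yes -> commit (commits=3)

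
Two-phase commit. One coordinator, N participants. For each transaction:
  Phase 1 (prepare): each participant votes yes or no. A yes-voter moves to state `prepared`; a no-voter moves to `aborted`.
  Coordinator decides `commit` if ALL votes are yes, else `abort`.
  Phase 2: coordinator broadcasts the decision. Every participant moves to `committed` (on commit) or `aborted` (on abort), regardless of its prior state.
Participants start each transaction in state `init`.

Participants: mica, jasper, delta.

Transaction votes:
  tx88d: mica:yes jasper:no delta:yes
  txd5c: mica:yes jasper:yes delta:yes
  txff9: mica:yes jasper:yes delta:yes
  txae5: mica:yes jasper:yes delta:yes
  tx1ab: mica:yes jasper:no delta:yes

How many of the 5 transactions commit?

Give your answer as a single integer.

tx88d: no from jasper -> abort (commits=0)
txd5c: all yes -> commit (commits=1)
txff9: all yes -> commit (commits=2)
txae5: all yes -> commit (commits=3)
tx1ab: no from jasper -> abort (commits=3)

Answer: 3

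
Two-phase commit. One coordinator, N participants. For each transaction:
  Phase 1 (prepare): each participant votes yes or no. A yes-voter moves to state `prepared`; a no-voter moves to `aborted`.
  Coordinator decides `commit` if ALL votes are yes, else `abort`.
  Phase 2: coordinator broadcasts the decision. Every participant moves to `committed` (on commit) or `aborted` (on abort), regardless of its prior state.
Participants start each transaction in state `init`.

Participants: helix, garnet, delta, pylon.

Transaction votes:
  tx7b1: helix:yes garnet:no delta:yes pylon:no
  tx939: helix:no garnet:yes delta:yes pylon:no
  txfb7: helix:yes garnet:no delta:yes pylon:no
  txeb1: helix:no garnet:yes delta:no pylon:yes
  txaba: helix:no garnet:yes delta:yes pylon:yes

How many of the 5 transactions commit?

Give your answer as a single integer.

tx7b1: no from garnet, pylon -> abort (commits=0)
tx939: no from helix, pylon -> abort (commits=0)
txfb7: no from garnet, pylon -> abort (commits=0)
txeb1: no from helix, delta -> abort (commits=0)
txaba: no from helix -> abort (commits=0)

Answer: 0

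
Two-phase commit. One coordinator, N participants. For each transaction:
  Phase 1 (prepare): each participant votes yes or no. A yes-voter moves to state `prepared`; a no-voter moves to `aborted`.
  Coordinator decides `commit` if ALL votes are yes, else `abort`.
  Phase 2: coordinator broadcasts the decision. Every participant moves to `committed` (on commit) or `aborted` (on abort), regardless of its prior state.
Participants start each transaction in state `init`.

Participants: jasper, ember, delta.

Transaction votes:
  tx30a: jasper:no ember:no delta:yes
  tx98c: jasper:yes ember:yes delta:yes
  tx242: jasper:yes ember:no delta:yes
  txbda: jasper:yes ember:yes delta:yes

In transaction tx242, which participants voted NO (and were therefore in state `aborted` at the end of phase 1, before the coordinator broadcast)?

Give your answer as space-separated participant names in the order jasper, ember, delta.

Answer: ember

Derivation:
Txn tx242 phase 1: jasper yes -> prepared; ember no -> aborted; delta yes -> prepared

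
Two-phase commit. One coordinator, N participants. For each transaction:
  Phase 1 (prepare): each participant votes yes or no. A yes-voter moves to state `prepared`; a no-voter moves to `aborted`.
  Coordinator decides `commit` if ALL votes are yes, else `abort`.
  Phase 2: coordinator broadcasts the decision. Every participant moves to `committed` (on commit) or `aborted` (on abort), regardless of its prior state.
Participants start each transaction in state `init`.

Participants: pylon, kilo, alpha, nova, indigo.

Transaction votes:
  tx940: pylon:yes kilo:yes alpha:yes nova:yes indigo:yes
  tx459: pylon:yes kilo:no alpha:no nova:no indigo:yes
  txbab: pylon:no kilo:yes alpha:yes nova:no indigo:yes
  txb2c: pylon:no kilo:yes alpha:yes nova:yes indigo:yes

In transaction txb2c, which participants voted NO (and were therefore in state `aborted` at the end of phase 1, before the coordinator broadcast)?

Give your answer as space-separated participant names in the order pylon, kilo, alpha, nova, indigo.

Txn txb2c phase 1: pylon no -> aborted; kilo yes -> prepared; alpha yes -> prepared; nova yes -> prepared; indigo yes -> prepared

Answer: pylon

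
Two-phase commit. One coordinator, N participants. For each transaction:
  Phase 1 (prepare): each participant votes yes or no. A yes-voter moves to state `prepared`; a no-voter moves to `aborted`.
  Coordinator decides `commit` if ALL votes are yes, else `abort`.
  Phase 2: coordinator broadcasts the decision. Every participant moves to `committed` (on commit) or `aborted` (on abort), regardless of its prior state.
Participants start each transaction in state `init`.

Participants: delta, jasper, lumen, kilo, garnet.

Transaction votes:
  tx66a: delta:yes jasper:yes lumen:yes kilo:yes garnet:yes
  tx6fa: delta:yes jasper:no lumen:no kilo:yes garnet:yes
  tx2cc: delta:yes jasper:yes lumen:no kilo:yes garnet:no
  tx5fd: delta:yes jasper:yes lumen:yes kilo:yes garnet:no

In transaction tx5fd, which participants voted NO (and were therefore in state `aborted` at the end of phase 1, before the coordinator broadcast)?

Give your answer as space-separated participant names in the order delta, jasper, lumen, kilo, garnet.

Txn tx5fd phase 1: delta yes -> prepared; jasper yes -> prepared; lumen yes -> prepared; kilo yes -> prepared; garnet no -> aborted

Answer: garnet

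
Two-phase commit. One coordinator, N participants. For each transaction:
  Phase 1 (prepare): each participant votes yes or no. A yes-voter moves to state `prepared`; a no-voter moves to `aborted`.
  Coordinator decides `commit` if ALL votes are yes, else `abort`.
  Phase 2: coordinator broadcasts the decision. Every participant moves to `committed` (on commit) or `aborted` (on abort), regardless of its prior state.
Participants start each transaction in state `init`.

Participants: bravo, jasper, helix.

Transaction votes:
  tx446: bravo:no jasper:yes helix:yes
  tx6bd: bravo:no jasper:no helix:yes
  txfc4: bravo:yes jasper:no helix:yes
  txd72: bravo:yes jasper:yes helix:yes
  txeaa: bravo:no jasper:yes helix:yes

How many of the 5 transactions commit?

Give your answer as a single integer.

tx446: no from bravo -> abort (commits=0)
tx6bd: no from bravo, jasper -> abort (commits=0)
txfc4: no from jasper -> abort (commits=0)
txd72: all yes -> commit (commits=1)
txeaa: no from bravo -> abort (commits=1)

Answer: 1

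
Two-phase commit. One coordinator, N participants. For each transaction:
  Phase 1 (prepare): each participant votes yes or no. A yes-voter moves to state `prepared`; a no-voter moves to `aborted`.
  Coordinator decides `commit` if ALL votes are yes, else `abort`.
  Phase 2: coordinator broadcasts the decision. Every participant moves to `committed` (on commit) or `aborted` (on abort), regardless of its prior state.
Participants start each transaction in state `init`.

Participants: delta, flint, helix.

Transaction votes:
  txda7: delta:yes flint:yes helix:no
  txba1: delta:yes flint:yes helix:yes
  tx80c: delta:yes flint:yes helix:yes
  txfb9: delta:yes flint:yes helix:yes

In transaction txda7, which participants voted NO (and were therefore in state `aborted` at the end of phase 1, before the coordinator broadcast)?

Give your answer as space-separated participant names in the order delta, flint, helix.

Txn txda7 phase 1: delta yes -> prepared; flint yes -> prepared; helix no -> aborted

Answer: helix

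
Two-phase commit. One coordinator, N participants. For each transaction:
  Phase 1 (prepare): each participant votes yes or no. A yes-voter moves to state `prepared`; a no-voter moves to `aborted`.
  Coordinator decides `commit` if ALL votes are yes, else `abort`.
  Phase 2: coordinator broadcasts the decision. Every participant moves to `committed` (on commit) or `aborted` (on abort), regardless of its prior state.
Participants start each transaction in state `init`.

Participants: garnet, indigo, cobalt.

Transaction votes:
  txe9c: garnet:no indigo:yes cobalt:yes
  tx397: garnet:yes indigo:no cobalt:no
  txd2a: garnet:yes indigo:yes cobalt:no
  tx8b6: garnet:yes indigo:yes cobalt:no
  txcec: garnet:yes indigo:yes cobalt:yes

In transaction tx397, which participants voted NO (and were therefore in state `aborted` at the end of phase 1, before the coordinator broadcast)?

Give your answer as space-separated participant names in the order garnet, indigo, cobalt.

Txn tx397 phase 1: garnet yes -> prepared; indigo no -> aborted; cobalt no -> aborted

Answer: indigo cobalt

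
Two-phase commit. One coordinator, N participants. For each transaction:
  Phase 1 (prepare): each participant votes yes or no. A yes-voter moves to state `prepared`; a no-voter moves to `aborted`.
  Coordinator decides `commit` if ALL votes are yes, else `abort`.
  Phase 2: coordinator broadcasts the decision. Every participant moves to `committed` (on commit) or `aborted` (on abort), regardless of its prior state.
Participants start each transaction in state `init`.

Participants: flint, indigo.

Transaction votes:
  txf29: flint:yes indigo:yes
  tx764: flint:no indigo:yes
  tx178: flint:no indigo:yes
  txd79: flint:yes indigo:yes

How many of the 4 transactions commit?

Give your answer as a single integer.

Answer: 2

Derivation:
txf29: all yes -> commit (commits=1)
tx764: no from flint -> abort (commits=1)
tx178: no from flint -> abort (commits=1)
txd79: all yes -> commit (commits=2)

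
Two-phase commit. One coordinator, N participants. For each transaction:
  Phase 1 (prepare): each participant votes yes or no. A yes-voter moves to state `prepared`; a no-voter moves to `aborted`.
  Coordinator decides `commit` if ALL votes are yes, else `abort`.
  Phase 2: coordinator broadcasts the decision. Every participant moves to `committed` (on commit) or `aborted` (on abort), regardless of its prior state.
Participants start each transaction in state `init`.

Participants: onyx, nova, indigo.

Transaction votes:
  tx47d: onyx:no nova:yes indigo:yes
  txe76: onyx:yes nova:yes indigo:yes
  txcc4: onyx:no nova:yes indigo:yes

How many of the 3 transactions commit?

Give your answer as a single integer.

tx47d: no from onyx -> abort (commits=0)
txe76: all yes -> commit (commits=1)
txcc4: no from onyx -> abort (commits=1)

Answer: 1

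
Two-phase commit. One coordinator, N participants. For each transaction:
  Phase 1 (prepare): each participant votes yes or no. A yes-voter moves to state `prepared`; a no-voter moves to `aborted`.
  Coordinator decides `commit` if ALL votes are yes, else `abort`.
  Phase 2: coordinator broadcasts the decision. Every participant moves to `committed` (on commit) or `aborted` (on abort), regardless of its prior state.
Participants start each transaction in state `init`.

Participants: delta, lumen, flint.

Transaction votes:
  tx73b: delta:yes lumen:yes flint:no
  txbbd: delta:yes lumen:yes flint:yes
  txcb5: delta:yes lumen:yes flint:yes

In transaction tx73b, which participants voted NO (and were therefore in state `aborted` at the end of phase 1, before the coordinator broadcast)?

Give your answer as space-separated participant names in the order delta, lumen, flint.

Answer: flint

Derivation:
Txn tx73b phase 1: delta yes -> prepared; lumen yes -> prepared; flint no -> aborted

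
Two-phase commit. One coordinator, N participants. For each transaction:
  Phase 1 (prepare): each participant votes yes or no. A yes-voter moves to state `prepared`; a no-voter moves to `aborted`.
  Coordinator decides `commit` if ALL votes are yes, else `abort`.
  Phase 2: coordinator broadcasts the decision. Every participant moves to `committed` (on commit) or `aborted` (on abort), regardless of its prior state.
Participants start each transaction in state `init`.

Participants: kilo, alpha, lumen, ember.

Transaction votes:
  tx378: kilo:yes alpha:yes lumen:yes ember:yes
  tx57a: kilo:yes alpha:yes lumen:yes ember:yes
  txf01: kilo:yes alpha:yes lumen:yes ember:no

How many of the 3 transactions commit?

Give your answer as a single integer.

Answer: 2

Derivation:
tx378: all yes -> commit (commits=1)
tx57a: all yes -> commit (commits=2)
txf01: no from ember -> abort (commits=2)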